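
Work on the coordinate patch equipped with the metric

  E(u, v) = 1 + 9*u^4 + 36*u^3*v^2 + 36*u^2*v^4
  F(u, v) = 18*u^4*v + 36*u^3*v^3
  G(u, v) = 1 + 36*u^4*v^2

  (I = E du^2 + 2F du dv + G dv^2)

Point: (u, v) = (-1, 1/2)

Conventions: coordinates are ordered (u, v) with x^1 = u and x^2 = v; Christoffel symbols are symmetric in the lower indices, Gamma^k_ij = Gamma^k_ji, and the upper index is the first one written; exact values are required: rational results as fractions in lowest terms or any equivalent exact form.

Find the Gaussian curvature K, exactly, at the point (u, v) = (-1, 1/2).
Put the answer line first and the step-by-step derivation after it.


Answer: K = -144/343

E = 13/4, F = 9/2, G = 10, EG - F^2 = 49/4 at the point
E_u = -27/2, E_v = -18, F_u = -45/2, F_v = -9, G_u = -36, G_v = 36
E_vv = 36, F_uv = 9, G_uu = 108
Compute both Brioschi determinants and normalise by (EG - F^2)^2.
M1 = [[-E_vv/2 + F_uv - G_uu/2, E_u/2, F_u - E_v/2], [F_v - G_u/2, E, F], [G_v/2, F, G]] = [[-63, -27/4, -27/2], [9, 13/4, 9/2], [18, 9/2, 10]]; det M1 = -468
M2 = [[0, E_v/2, G_u/2], [E_v/2, E, F], [G_u/2, F, G]] = [[0, -9, -18], [-9, 13/4, 9/2], [-18, 9/2, 10]]; det M2 = -405
det M1 - det M2 = -63; K = -63 / (49/4)^2 = -144/343


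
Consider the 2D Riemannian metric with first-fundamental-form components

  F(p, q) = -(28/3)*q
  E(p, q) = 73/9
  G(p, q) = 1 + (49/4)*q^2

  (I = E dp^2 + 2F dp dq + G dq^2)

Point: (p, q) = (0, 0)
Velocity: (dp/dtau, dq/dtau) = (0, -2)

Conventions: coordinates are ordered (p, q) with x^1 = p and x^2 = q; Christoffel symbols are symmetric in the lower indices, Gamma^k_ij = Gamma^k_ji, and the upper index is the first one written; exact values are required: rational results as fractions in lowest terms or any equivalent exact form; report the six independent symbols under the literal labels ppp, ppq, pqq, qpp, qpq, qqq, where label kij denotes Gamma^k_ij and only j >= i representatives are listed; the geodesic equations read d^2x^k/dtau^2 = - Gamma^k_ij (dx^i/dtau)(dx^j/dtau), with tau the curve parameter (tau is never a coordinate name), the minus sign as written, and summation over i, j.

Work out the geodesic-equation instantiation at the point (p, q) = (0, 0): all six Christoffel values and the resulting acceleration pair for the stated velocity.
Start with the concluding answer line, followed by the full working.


Answer: Gamma_ppp = 0, Gamma_ppq = 0, Gamma_pqq = -84/73, Gamma_qpp = 0, Gamma_qpq = 0, Gamma_qqq = 0; accelerations (d^2p/dtau^2, d^2q/dtau^2) = (336/73, 0)

E = 73/9, F = 0, G = 1 at the point
E_p = 0, E_q = 0, F_p = 0, F_q = -28/3, G_p = 0, G_q = 0
EG - F^2 = 73/9;  g^inv = (9/73) * [[1, 0], [0, 73/9]]
first-kind symbols [ij,l] = (1/2)(d_i g_jl + d_j g_il - d_l g_ij): [pp,p] = E_p/2 = 0, [pp,q] = F_p - E_q/2 = 0, [pq,p] = E_q/2 = 0, [pq,q] = G_p/2 = 0, [qq,p] = F_q - G_p/2 = -28/3, [qq,q] = G_q/2 = 0
Gamma^p_ij = (G*[ij,p] - F*[ij,q])/(EG - F^2), Gamma^q_ij = (E*[ij,q] - F*[ij,p])/(EG - F^2)
Gamma_ppp = 0, Gamma_ppq = 0, Gamma_pqq = -84/73, Gamma_qpp = 0, Gamma_qpq = 0, Gamma_qqq = 0
d^2p/dtau^2 = -(Gamma_ppp*(0)^2 + 2*Gamma_ppq*(0)*(-2) + Gamma_pqq*(-2)^2) = 336/73
d^2q/dtau^2 = -(Gamma_qpp*(0)^2 + 2*Gamma_qpq*(0)*(-2) + Gamma_qqq*(-2)^2) = 0


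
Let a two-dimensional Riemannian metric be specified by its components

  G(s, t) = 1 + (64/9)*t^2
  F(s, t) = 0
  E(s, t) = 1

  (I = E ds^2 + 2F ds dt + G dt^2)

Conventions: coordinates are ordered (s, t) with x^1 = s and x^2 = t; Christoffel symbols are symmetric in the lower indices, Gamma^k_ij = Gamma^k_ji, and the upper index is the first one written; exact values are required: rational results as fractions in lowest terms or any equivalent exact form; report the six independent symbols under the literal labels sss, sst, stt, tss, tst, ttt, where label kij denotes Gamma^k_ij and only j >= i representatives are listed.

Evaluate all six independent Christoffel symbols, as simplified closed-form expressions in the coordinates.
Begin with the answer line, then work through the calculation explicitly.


Answer: Gamma_sss = 0, Gamma_sst = 0, Gamma_stt = 0, Gamma_tss = 0, Gamma_tst = 0, Gamma_ttt = 64*t/(64*t^2 + 9)

E = 1; F = 0; G = 1 + (64/9)*t^2
Gamma^k_ij = (1/2) g^{kl} (d_i g_jl + d_j g_il - d_l g_ij), with g^inv = (1/(EG-F^2)) [[G, -F], [-F, E]]
first partials: E_s = 0, E_t = 0, F_s = 0, F_t = 0, G_s = 0, G_t = (128/9)*t
D = EG - F^2 = 1 + (64/9)*t^2
expanded: Gamma^s_ss = (G E_s - 2F F_s + F E_t)/(2D), Gamma^s_st = (G E_t - F G_s)/(2D), Gamma^s_tt = (2G F_t - G G_s - F G_t)/(2D), Gamma^t_ss = (2E F_s - E E_t - F E_s)/(2D), Gamma^t_st = (E G_s - F E_t)/(2D), Gamma^t_tt = (E G_t - 2F F_t + F G_s)/(2D); substitute and cancel common factors


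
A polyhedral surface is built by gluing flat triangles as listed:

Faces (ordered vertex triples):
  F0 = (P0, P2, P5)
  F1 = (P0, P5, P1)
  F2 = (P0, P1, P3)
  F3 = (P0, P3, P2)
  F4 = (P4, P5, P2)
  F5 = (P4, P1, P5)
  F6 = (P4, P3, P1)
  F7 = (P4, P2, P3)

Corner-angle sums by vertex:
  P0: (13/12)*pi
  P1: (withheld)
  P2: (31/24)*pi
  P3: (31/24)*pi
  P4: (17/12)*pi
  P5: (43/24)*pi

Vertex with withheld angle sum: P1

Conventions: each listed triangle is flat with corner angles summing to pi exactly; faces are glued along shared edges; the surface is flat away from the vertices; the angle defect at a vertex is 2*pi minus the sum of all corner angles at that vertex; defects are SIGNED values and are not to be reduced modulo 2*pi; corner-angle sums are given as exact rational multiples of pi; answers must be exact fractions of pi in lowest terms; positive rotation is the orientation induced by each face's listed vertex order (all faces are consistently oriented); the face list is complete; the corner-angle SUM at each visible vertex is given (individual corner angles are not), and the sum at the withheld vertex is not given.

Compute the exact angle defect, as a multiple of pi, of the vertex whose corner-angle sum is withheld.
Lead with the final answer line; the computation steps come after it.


Answer: defect(P1) = (7/8)*pi

V = 6, E = 12, F = 8; chi = V - E + F = 2
Gauss-Bonnet: total defect = 2*pi*chi = 4*pi; visible defects sum to (25/8)*pi


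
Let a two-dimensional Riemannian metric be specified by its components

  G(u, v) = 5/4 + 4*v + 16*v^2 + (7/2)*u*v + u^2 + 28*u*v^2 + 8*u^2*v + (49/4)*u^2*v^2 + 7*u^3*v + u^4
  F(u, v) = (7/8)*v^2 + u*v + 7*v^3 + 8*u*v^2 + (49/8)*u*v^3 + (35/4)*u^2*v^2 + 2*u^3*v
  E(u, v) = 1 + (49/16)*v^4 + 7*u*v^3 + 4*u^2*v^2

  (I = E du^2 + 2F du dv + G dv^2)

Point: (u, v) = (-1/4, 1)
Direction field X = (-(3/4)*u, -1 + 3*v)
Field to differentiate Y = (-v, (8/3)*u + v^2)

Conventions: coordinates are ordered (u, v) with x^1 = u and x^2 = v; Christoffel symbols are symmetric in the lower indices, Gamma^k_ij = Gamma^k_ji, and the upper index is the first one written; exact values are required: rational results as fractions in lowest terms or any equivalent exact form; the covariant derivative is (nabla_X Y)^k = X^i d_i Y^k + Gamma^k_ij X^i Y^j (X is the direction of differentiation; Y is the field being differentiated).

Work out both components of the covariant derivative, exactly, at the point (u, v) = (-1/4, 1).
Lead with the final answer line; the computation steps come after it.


Answer: (nabla_X Y)^u = -146/63, (nabla_X Y)^v = 449/126

E = 41/16, F = 295/64, G = 3737/256 at the point
E_u = 5, E_v = 15/2, F_u = 89/8, F_v = 479/32, G_u = 177/8, G_v = 1475/64
EG - F^2 = 4137/256;  g^inv = (256/4137) * [[3737/256, -295/64], [-295/64, 41/16]]
first-kind symbols [ij,l] = (1/2)(d_i g_jl + d_j g_il - d_l g_ij): [uu,u] = E_u/2 = 5/2, [uu,v] = F_u - E_v/2 = 59/8, [uv,u] = E_v/2 = 15/4, [uv,v] = G_u/2 = 177/16, [vv,u] = F_v - G_u/2 = 125/32, [vv,v] = G_v/2 = 1475/128
Gamma^u_ij = (G*[ij,u] - F*[ij,v])/(EG - F^2), Gamma^v_ij = (E*[ij,v] - F*[ij,u])/(EG - F^2)
Gamma_uuu = 640/4137, Gamma_uuv = 320/1379, Gamma_uvv = 1000/4137, Gamma_vuu = 1888/4137, Gamma_vuv = 944/1379, Gamma_vvv = 2950/4137
X = (3/16, 2), Y = (-1, 1/3) at the point


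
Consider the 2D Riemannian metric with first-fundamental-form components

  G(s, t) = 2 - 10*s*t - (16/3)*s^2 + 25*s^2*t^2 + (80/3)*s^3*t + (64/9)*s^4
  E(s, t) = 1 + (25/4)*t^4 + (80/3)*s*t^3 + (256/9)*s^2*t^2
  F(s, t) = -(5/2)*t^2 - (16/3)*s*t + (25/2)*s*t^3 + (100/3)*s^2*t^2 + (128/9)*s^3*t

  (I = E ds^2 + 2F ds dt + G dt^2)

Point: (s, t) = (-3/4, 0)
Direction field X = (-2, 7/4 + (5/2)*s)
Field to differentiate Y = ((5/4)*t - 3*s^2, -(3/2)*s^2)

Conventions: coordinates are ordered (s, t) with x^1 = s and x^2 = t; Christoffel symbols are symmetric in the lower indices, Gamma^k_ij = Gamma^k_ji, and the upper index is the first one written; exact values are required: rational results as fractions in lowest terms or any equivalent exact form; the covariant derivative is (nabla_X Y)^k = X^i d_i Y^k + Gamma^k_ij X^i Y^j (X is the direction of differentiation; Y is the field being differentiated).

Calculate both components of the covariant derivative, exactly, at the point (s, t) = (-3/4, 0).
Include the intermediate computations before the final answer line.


E = 1, F = 0, G = 5/4 at the point
E_s = 0, E_t = 0, F_s = 0, F_t = -2, G_s = -4, G_t = -15/4
EG - F^2 = 5/4;  g^inv = (4/5) * [[5/4, 0], [0, 1]]
first-kind symbols [ij,l] = (1/2)(d_i g_jl + d_j g_il - d_l g_ij): [ss,s] = E_s/2 = 0, [ss,t] = F_s - E_t/2 = 0, [st,s] = E_t/2 = 0, [st,t] = G_s/2 = -2, [tt,s] = F_t - G_s/2 = 0, [tt,t] = G_t/2 = -15/8
Gamma^s_ij = (G*[ij,s] - F*[ij,t])/(EG - F^2), Gamma^t_ij = (E*[ij,t] - F*[ij,s])/(EG - F^2)
Gamma_sss = 0, Gamma_sst = 0, Gamma_stt = 0, Gamma_tss = 0, Gamma_tst = -8/5, Gamma_ttt = -3/2
X = (-2, -1/8), Y = (-27/16, -27/32) at the point

Answer: (nabla_X Y)^s = -293/32, (nabla_X Y)^t = -19701/2560


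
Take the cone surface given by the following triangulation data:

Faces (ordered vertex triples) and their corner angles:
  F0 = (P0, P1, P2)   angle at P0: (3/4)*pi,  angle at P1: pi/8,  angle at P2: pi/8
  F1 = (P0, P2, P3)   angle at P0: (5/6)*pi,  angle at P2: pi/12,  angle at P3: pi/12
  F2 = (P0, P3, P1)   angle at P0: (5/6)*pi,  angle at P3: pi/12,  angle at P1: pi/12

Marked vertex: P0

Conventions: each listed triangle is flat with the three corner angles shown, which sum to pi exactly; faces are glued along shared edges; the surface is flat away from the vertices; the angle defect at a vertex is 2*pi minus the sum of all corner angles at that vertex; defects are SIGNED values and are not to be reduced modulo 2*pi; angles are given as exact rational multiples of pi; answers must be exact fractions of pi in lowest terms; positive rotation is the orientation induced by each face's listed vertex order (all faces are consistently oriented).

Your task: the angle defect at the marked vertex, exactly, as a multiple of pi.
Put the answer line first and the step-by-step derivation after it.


Answer: defect(P0) = (-5/12)*pi

Sum of corner angles at P0: (29/12)*pi
defect = 2*pi - (29/12)*pi


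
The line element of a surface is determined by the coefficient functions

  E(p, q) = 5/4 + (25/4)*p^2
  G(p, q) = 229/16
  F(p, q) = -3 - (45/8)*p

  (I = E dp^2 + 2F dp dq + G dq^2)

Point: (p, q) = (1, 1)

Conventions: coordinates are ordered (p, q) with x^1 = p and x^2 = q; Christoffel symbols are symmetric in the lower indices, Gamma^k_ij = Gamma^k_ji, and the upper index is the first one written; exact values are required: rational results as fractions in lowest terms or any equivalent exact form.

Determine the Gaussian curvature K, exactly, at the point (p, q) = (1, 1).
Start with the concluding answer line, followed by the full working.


Answer: K = 0

E = 15/2, F = -69/8, G = 229/16, EG - F^2 = 2109/64 at the point
E_p = 25/2, E_q = 0, F_p = -45/8, F_q = 0, G_p = 0, G_q = 0
E_qq = 0, F_pq = 0, G_pp = 0
Using the Brioschi determinant formula for K from the metric derivatives:
M1 = [[-E_qq/2 + F_pq - G_pp/2, E_p/2, F_p - E_q/2], [F_q - G_p/2, E, F], [G_q/2, F, G]] = [[0, 25/4, -45/8], [0, 15/2, -69/8], [0, -69/8, 229/16]]; det M1 = 0
M2 = [[0, E_q/2, G_p/2], [E_q/2, E, F], [G_p/2, F, G]] = [[0, 0, 0], [0, 15/2, -69/8], [0, -69/8, 229/16]]; det M2 = 0
det M1 - det M2 = 0; K = 0 / (2109/64)^2 = 0


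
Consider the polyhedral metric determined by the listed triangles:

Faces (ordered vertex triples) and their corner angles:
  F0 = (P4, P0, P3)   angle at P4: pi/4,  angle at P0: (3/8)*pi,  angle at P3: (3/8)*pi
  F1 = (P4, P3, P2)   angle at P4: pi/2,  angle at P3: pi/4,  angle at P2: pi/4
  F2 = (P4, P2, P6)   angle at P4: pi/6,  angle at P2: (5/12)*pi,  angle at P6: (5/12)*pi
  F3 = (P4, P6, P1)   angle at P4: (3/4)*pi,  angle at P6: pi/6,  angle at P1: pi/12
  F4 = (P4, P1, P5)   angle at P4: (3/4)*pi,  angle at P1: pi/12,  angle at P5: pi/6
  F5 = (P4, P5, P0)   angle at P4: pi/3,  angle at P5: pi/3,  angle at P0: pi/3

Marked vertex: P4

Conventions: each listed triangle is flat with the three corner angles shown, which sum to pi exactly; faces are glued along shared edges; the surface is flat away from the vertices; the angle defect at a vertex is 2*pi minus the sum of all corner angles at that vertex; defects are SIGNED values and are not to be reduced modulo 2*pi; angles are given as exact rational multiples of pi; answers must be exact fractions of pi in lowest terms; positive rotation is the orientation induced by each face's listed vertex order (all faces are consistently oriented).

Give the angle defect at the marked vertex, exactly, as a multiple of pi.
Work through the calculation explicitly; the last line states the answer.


Sum of corner angles at P4: (11/4)*pi
defect = 2*pi - (11/4)*pi

Answer: defect(P4) = (-3/4)*pi


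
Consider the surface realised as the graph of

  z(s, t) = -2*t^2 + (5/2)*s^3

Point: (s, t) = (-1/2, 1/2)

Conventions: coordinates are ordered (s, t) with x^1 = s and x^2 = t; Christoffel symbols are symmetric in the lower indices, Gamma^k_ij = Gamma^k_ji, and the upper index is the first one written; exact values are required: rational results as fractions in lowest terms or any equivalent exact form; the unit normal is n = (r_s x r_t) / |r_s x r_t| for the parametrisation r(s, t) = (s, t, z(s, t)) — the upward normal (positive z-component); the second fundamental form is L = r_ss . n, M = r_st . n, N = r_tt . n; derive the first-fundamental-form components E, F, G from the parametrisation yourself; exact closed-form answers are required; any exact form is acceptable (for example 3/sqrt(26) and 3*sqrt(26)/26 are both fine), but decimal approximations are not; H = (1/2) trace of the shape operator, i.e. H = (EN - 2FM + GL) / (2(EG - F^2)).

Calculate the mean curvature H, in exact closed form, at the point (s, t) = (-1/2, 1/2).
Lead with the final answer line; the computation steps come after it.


Answer: H = -14224*sqrt(545)/297025

z_s = 15/8, z_t = -2, z_ss = -15/2, z_st = 0, z_tt = -4
E = 289/64, F = -15/4, G = 5; answer radicand W^2 = 545/64
unnormalised second-form numerators: l = -15/2, m = 0, n = -4; L = l/sqrt(545/64), and similarly M = m/sqrt(W^2), N = n/sqrt(W^2)
H = (E*n - 2*F*m + G*l) / (2*(EG - F^2)*sqrt(W^2)); E*n - 2*F*m + G*l = -889/16, EG - F^2 = 545/64, so H = (-1778/545)/sqrt(545/64)


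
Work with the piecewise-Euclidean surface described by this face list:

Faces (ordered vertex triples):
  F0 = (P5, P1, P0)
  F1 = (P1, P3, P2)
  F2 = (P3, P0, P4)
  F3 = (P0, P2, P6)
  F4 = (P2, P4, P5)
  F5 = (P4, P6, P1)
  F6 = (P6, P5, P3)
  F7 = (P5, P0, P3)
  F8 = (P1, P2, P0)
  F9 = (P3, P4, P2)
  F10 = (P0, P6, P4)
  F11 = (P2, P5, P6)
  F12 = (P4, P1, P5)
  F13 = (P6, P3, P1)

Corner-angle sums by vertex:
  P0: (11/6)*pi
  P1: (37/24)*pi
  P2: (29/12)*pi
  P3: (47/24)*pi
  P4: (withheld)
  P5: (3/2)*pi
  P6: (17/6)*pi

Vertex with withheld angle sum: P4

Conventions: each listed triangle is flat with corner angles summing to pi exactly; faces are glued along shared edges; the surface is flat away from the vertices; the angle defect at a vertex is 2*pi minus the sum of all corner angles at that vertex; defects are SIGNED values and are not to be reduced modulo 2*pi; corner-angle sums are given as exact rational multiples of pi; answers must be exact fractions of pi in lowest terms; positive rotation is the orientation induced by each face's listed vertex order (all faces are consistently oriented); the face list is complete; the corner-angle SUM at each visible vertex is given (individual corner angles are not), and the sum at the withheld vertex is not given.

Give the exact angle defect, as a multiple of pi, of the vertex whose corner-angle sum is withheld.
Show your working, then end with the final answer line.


V = 7, E = 21, F = 14; chi = V - E + F = 0
Gauss-Bonnet: total defect = 2*pi*chi = 0; visible defects sum to -pi/12

Answer: defect(P4) = pi/12


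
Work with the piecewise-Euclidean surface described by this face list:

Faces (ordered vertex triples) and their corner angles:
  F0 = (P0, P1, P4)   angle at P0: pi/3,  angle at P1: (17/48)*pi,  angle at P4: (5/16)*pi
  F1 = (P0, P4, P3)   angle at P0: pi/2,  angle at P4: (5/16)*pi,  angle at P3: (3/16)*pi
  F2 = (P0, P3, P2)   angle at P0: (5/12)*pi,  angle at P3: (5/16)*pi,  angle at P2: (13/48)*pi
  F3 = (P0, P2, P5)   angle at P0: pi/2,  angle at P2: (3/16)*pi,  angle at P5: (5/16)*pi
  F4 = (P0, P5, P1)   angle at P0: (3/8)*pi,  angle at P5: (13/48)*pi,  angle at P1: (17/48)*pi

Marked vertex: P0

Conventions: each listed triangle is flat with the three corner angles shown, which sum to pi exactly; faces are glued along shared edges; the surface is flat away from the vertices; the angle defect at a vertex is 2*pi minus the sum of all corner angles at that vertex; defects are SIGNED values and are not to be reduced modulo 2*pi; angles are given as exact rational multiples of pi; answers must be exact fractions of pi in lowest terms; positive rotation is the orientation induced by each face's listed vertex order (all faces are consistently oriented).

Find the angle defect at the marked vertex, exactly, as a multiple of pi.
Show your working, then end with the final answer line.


Sum of corner angles at P0: (17/8)*pi
defect = 2*pi - (17/8)*pi

Answer: defect(P0) = -pi/8


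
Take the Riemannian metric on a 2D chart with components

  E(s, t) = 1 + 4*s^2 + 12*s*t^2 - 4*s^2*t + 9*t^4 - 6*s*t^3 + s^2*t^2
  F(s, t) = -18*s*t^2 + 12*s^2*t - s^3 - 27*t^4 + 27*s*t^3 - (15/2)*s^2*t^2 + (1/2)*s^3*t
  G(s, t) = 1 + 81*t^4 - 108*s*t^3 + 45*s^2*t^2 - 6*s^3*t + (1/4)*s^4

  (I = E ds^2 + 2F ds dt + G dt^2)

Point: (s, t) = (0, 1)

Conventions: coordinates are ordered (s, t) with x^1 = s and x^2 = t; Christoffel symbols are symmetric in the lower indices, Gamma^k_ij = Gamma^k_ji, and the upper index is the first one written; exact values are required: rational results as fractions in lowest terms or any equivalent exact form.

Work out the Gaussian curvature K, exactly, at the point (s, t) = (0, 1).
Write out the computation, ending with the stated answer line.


E = 10, F = -27, G = 82, EG - F^2 = 91 at the point
E_s = 6, E_t = 36, F_s = 9, F_t = -108, G_s = -108, G_t = 324
E_tt = 108, F_st = 45, G_ss = 90
Brioschi: K = (det M1 - det M2) / (EG - F^2)^2 with the standard first/second-derivative matrices M1, M2.
M1 = [[-E_tt/2 + F_st - G_ss/2, E_s/2, F_s - E_t/2], [F_t - G_s/2, E, F], [G_t/2, F, G]] = [[-54, 3, -9], [-54, 10, -27], [162, -27, 82]]; det M1 = -3294
M2 = [[0, E_t/2, G_s/2], [E_t/2, E, F], [G_s/2, F, G]] = [[0, 18, -54], [18, 10, -27], [-54, -27, 82]]; det M2 = -3240
det M1 - det M2 = -54; K = -54 / (91)^2 = -54/8281

Answer: K = -54/8281


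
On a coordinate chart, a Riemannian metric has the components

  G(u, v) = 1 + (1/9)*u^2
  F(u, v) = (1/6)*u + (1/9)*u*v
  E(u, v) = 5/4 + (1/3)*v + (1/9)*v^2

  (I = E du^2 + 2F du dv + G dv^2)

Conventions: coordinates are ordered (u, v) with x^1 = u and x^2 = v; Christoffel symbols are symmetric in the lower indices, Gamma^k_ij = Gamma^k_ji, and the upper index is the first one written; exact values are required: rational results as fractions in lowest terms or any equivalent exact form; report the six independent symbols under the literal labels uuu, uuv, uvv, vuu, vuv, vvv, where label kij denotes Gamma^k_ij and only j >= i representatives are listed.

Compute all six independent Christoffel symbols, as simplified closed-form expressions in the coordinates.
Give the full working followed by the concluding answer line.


E = 5/4 + (1/3)*v + (1/9)*v^2; F = (1/6)*u + (1/9)*u*v; G = 1 + (1/9)*u^2
Gamma^k_ij = (1/2) g^{kl} (d_i g_jl + d_j g_il - d_l g_ij), with g^inv = (1/(EG-F^2)) [[G, -F], [-F, E]]
first partials: E_u = 0, E_v = 1/3 + (2/9)*v, F_u = 1/6 + (1/9)*v, F_v = (1/9)*u, G_u = (2/9)*u, G_v = 0
D = EG - F^2 = 5/4 + (1/3)*v + (1/9)*v^2 + (1/9)*u^2
expanded: Gamma^u_uu = (G E_u - 2F F_u + F E_v)/(2D), Gamma^u_uv = (G E_v - F G_u)/(2D), Gamma^u_vv = (2G F_v - G G_u - F G_v)/(2D), Gamma^v_uu = (2E F_u - E E_v - F E_u)/(2D), Gamma^v_uv = (E G_u - F E_v)/(2D), Gamma^v_vv = (E G_v - 2F F_v + F G_u)/(2D); substitute and cancel common factors

Answer: Gamma_uuu = 0, Gamma_uuv = (4*v + 6)/(4*u^2 + 4*v^2 + 12*v + 45), Gamma_uvv = 0, Gamma_vuu = 0, Gamma_vuv = 4*u/(4*u^2 + 4*v^2 + 12*v + 45), Gamma_vvv = 0


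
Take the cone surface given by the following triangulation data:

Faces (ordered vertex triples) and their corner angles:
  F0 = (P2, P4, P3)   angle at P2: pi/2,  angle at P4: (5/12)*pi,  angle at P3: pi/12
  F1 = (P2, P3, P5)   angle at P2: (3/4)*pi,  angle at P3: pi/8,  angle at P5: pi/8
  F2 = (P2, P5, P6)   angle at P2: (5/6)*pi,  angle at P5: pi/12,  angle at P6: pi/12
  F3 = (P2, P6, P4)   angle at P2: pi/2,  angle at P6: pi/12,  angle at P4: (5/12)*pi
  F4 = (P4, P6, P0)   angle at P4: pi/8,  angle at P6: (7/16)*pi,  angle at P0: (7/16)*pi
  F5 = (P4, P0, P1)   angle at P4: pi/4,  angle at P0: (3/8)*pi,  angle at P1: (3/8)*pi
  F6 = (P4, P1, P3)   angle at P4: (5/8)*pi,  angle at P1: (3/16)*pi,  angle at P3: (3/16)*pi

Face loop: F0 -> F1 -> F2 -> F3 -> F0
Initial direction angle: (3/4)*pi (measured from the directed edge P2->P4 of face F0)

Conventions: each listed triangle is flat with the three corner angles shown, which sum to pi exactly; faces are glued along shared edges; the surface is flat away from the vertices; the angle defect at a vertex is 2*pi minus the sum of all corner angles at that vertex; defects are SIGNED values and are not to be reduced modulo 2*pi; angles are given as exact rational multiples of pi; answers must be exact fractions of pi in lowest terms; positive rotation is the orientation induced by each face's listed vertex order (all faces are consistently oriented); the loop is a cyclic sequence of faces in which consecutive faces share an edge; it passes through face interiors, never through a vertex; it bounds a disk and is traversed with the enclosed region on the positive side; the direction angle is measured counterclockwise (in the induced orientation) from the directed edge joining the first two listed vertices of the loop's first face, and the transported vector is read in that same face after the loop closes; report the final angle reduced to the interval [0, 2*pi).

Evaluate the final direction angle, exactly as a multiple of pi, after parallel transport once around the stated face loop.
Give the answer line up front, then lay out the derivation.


Answer: final direction angle = pi/6

enclosed vertex P2: corner angles sum to (31/12)*pi, defect = 2*pi - (31/12)*pi = (-7/12)*pi
by Gauss-Bonnet the loop rotates the vector by the enclosed defect sum (positive orientation, mod 2*pi)
final angle = (3/4)*pi - (7/12)*pi = pi/6 (mod 2*pi)


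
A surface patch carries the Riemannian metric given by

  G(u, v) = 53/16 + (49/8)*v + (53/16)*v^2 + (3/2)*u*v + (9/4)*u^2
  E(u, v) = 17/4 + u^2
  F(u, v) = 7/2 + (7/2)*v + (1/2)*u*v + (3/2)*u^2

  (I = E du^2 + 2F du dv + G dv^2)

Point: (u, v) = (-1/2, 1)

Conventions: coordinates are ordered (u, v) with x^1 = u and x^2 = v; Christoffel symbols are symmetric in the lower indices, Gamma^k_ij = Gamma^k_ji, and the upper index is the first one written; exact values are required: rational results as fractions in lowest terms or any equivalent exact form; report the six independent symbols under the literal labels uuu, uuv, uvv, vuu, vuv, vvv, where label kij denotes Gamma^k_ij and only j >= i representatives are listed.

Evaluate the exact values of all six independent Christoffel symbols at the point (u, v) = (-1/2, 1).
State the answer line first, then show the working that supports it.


Answer: Gamma_uuu = 6/41, Gamma_uuv = 19/41, Gamma_uvv = 119/246, Gamma_vuu = -20/123, Gamma_vuv = -12/41, Gamma_vvv = 25/123

E = 9/2, F = 57/8, G = 201/16 at the point
E_u = -1, E_v = 0, F_u = -1, F_v = 13/4, G_u = -3/4, G_v = 12
EG - F^2 = 369/64;  g^inv = (64/369) * [[201/16, -57/8], [-57/8, 9/2]]
first-kind symbols [ij,l] = (1/2)(d_i g_jl + d_j g_il - d_l g_ij): [uu,u] = E_u/2 = -1/2, [uu,v] = F_u - E_v/2 = -1, [uv,u] = E_v/2 = 0, [uv,v] = G_u/2 = -3/8, [vv,u] = F_v - G_u/2 = 29/8, [vv,v] = G_v/2 = 6
Gamma^u_ij = (G*[ij,u] - F*[ij,v])/(EG - F^2), Gamma^v_ij = (E*[ij,v] - F*[ij,u])/(EG - F^2)


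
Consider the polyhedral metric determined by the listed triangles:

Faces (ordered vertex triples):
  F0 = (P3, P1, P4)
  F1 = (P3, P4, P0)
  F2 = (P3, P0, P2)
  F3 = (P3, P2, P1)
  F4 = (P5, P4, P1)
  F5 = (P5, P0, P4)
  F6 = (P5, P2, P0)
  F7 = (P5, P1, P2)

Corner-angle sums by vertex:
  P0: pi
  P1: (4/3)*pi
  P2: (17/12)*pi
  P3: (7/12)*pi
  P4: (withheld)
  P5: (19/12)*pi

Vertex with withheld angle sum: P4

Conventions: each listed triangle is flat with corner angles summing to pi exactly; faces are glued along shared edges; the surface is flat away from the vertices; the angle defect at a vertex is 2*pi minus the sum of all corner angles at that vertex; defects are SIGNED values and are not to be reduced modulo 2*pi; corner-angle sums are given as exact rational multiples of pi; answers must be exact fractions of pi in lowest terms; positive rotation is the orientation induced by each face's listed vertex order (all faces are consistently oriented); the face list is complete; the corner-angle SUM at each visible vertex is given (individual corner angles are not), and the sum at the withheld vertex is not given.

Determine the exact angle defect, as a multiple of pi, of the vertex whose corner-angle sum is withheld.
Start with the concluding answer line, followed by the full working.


Answer: defect(P4) = -pi/12

V = 6, E = 12, F = 8; chi = V - E + F = 2
Gauss-Bonnet: total defect = 2*pi*chi = 4*pi; visible defects sum to (49/12)*pi


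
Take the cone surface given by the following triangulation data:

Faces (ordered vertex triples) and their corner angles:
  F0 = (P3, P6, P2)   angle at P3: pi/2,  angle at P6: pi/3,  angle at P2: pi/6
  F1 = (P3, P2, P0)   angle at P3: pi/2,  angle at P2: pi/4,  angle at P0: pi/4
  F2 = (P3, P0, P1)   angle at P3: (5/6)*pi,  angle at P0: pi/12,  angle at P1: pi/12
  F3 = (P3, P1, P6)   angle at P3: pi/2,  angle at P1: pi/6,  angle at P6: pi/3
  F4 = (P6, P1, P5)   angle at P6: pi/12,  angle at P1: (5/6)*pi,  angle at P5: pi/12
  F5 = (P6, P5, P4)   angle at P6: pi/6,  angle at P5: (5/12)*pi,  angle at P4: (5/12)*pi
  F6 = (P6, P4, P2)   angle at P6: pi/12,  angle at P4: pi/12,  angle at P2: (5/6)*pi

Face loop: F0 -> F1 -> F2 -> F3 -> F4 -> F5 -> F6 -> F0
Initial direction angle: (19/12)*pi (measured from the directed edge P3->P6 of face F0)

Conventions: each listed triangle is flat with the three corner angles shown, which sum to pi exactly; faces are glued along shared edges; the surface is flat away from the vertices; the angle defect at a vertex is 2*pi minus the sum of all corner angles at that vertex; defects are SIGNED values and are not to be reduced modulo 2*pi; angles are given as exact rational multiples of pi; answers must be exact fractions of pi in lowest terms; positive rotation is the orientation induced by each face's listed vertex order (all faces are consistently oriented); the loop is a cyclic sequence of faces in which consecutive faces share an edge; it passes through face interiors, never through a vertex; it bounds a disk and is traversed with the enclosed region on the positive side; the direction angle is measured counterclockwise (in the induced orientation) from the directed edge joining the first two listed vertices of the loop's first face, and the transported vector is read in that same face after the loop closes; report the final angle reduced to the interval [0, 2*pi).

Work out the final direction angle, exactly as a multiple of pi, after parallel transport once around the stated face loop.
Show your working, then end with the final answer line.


enclosed vertex P3: corner angles sum to (7/3)*pi, defect = 2*pi - (7/3)*pi = -pi/3
enclosed vertex P6: corner angles sum to pi, defect = 2*pi - pi = pi
by Gauss-Bonnet the loop rotates the vector by the enclosed defect sum (positive orientation, mod 2*pi)
final angle = (19/12)*pi + (2/3)*pi = pi/4 (mod 2*pi)

Answer: final direction angle = pi/4


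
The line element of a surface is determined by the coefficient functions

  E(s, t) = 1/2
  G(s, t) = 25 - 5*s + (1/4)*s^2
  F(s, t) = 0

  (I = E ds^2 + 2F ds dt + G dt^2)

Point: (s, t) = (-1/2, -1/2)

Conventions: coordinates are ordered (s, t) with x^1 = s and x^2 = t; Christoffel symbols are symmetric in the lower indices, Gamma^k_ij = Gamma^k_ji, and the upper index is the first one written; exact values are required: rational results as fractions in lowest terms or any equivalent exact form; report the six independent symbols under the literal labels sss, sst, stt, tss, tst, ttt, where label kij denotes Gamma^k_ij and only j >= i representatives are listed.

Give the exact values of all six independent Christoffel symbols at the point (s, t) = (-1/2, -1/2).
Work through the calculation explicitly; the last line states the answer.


E = 1/2, F = 0, G = 441/16 at the point
E_s = 0, E_t = 0, F_s = 0, F_t = 0, G_s = -21/4, G_t = 0
EG - F^2 = 441/32;  g^inv = (32/441) * [[441/16, 0], [0, 1/2]]
first-kind symbols [ij,l] = (1/2)(d_i g_jl + d_j g_il - d_l g_ij): [ss,s] = E_s/2 = 0, [ss,t] = F_s - E_t/2 = 0, [st,s] = E_t/2 = 0, [st,t] = G_s/2 = -21/8, [tt,s] = F_t - G_s/2 = 21/8, [tt,t] = G_t/2 = 0
Gamma^s_ij = (G*[ij,s] - F*[ij,t])/(EG - F^2), Gamma^t_ij = (E*[ij,t] - F*[ij,s])/(EG - F^2)

Answer: Gamma_sss = 0, Gamma_sst = 0, Gamma_stt = 21/4, Gamma_tss = 0, Gamma_tst = -2/21, Gamma_ttt = 0


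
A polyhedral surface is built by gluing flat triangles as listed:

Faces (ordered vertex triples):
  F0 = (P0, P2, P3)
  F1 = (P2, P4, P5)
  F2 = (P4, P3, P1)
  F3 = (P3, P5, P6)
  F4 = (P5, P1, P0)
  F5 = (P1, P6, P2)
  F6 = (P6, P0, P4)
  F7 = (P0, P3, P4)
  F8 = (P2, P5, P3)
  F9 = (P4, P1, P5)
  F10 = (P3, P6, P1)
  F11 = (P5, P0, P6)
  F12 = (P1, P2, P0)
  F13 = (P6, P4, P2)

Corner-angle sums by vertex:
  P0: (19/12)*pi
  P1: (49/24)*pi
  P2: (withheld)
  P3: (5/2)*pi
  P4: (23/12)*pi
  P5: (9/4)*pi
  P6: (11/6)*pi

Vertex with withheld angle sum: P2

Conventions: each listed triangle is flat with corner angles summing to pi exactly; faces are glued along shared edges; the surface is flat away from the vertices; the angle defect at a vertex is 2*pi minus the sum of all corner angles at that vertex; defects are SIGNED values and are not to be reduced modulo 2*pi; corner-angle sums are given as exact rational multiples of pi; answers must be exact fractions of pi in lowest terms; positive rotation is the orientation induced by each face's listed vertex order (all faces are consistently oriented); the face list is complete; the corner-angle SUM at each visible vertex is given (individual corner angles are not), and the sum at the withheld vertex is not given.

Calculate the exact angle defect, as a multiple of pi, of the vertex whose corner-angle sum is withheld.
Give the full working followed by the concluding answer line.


V = 7, E = 21, F = 14; chi = V - E + F = 0
Gauss-Bonnet: total defect = 2*pi*chi = 0; visible defects sum to -pi/8

Answer: defect(P2) = pi/8


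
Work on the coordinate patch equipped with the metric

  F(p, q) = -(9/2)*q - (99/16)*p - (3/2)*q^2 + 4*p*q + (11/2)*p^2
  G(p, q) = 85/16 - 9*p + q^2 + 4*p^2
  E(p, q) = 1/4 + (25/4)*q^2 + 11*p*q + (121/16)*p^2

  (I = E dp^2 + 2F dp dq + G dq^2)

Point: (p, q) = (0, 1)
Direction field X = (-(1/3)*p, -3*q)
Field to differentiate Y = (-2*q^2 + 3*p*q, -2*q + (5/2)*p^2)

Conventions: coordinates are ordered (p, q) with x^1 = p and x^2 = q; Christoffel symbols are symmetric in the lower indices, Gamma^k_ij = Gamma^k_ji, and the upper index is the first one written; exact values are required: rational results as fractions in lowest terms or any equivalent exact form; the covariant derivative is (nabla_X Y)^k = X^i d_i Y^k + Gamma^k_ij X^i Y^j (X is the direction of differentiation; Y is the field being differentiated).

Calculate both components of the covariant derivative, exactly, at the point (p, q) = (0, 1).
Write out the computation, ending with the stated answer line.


E = 13/2, F = -6, G = 101/16 at the point
E_p = 11, E_q = 25/2, F_p = -35/16, F_q = -15/2, G_p = -9, G_q = 2
EG - F^2 = 161/32;  g^inv = (32/161) * [[101/16, 6], [6, 13/2]]
first-kind symbols [ij,l] = (1/2)(d_i g_jl + d_j g_il - d_l g_ij): [pp,p] = E_p/2 = 11/2, [pp,q] = F_p - E_q/2 = -135/16, [pq,p] = E_q/2 = 25/4, [pq,q] = G_p/2 = -9/2, [qq,p] = F_q - G_p/2 = -3, [qq,q] = G_q/2 = 1
Gamma^p_ij = (G*[ij,p] - F*[ij,q])/(EG - F^2), Gamma^q_ij = (E*[ij,q] - F*[ij,p])/(EG - F^2)
Gamma_ppp = -509/161, Gamma_ppq = 797/322, Gamma_pqq = -18/7, Gamma_qpp = -699/161, Gamma_qpq = 264/161, Gamma_qqq = -16/7
X = (0, -3), Y = (-2, -2) at the point

Answer: (nabla_X Y)^p = 1839/161, (nabla_X Y)^q = 342/161


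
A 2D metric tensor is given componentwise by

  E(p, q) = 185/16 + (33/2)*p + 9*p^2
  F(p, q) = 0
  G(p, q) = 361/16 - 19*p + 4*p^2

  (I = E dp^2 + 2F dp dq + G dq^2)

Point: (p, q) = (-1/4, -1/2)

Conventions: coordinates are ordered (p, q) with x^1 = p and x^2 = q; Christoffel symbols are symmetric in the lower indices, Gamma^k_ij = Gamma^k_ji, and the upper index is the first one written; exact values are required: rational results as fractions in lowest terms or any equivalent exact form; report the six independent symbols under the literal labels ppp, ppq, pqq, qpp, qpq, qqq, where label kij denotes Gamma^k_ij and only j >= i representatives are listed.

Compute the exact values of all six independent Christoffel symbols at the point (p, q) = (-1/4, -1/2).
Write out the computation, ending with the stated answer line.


E = 8, F = 0, G = 441/16 at the point
E_p = 12, E_q = 0, F_p = 0, F_q = 0, G_p = -21, G_q = 0
EG - F^2 = 441/2;  g^inv = (2/441) * [[441/16, 0], [0, 8]]
first-kind symbols [ij,l] = (1/2)(d_i g_jl + d_j g_il - d_l g_ij): [pp,p] = E_p/2 = 6, [pp,q] = F_p - E_q/2 = 0, [pq,p] = E_q/2 = 0, [pq,q] = G_p/2 = -21/2, [qq,p] = F_q - G_p/2 = 21/2, [qq,q] = G_q/2 = 0
Gamma^p_ij = (G*[ij,p] - F*[ij,q])/(EG - F^2), Gamma^q_ij = (E*[ij,q] - F*[ij,p])/(EG - F^2)

Answer: Gamma_ppp = 3/4, Gamma_ppq = 0, Gamma_pqq = 21/16, Gamma_qpp = 0, Gamma_qpq = -8/21, Gamma_qqq = 0


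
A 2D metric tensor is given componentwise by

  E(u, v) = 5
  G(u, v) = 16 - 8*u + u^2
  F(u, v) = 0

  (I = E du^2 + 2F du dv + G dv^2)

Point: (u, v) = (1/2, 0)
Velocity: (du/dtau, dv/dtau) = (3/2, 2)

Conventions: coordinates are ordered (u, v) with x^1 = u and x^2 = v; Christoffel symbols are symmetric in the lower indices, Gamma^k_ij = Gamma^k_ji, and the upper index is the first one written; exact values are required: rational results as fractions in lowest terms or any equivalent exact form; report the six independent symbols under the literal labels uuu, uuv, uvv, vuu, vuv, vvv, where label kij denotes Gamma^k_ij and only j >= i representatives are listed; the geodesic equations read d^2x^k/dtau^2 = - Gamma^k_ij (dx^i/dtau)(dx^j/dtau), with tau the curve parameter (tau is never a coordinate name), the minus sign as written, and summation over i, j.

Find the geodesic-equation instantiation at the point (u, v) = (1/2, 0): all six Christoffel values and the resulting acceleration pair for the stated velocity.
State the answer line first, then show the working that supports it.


Answer: Gamma_uuu = 0, Gamma_uuv = 0, Gamma_uvv = 7/10, Gamma_vuu = 0, Gamma_vuv = -2/7, Gamma_vvv = 0; accelerations (d^2u/dtau^2, d^2v/dtau^2) = (-14/5, 12/7)

E = 5, F = 0, G = 49/4 at the point
E_u = 0, E_v = 0, F_u = 0, F_v = 0, G_u = -7, G_v = 0
EG - F^2 = 245/4;  g^inv = (4/245) * [[49/4, 0], [0, 5]]
first-kind symbols [ij,l] = (1/2)(d_i g_jl + d_j g_il - d_l g_ij): [uu,u] = E_u/2 = 0, [uu,v] = F_u - E_v/2 = 0, [uv,u] = E_v/2 = 0, [uv,v] = G_u/2 = -7/2, [vv,u] = F_v - G_u/2 = 7/2, [vv,v] = G_v/2 = 0
Gamma^u_ij = (G*[ij,u] - F*[ij,v])/(EG - F^2), Gamma^v_ij = (E*[ij,v] - F*[ij,u])/(EG - F^2)
Gamma_uuu = 0, Gamma_uuv = 0, Gamma_uvv = 7/10, Gamma_vuu = 0, Gamma_vuv = -2/7, Gamma_vvv = 0
d^2u/dtau^2 = -(Gamma_uuu*(3/2)^2 + 2*Gamma_uuv*(3/2)*(2) + Gamma_uvv*(2)^2) = -14/5
d^2v/dtau^2 = -(Gamma_vuu*(3/2)^2 + 2*Gamma_vuv*(3/2)*(2) + Gamma_vvv*(2)^2) = 12/7


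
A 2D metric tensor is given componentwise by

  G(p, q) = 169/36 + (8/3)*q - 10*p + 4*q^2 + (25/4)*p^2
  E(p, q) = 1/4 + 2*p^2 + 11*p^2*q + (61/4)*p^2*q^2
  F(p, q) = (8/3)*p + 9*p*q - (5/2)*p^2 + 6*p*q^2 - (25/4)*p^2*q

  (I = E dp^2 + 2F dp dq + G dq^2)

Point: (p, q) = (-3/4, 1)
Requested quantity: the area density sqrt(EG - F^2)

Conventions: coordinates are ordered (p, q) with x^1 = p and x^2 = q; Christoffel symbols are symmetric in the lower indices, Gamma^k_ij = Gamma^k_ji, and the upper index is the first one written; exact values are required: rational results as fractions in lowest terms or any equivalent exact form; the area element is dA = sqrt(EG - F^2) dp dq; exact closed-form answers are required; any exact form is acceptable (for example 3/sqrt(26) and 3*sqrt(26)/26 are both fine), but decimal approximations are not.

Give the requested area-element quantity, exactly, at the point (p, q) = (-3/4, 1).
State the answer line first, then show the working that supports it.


Answer: sqrt(EG - F^2) = sqrt(71326)/48

E = 1033/64, F = -1163/64, G = 12889/576; EG - F^2 = 35663/1152


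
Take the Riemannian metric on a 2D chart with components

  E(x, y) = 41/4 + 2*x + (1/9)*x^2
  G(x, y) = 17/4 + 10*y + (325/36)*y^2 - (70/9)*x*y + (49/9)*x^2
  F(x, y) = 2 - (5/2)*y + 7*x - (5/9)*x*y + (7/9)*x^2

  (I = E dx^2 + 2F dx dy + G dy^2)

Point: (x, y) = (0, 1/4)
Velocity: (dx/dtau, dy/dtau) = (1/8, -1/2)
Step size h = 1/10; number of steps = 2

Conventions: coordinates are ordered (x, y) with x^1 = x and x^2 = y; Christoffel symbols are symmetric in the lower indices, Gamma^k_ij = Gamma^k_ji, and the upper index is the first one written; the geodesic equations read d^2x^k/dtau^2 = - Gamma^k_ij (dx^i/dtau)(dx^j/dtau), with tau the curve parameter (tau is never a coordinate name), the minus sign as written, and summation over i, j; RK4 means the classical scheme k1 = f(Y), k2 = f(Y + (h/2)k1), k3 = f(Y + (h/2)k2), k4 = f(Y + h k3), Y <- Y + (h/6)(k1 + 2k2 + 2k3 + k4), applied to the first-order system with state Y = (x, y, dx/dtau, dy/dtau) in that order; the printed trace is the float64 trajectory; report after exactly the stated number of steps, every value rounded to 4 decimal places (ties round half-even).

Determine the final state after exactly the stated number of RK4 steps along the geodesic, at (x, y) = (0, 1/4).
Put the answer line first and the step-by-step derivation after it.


Answer: x = 0.0269, y = 0.1434, dx/dtau = 0.1458, dy/dtau = -0.5705

f(Y) = (dx/dtau, dy/dtau, -Gamma^x_ij Y'^i Y'^j, -Gamma^y_ij Y'^i Y'^j) with the Gammas evaluated at the stage position; h = 0.100000; intermediate values shown to 6 dp
step 0: x = 0.0000, y = 0.2500, dx/dtau = 0.1250, dy/dtau = -0.5000
step 1:
  k1: at (x, y) = (0.000000, 0.250000), (dx/dtau, dy/dtau) = (0.125000, -0.500000); Gamma_xxx = -0.029006, Gamma_xxy = 0.018292, Gamma_xyy = -0.289446, Gamma_yxx = 0.943502, Gamma_yxy = -0.136361, Gamma_yyy = 1.046580; k1 = (0.125000, -0.500000, 0.075101, -0.293432)
  k2: at (x, y) = (0.006250, 0.225000), (dx/dtau, dy/dtau) = (0.128755, -0.514672); Gamma_xxx = -0.046917, Gamma_xxy = 0.018020, Gamma_xyy = -0.317275, Gamma_yxx = 1.001134, Gamma_yxy = -0.124908, Gamma_yyy = 1.076352; k2 = (0.128755, -0.514672, 0.087208, -0.318263)
  k3: at (x, y) = (0.006438, 0.224266), (dx/dtau, dy/dtau) = (0.129360, -0.515913); Gamma_xxx = -0.047474, Gamma_xxy = 0.018005, Gamma_xyy = -0.318110, Gamma_yxx = 1.002904, Gamma_yxy = -0.124545, Gamma_yyy = 1.077257; k3 = (0.129360, -0.515913, 0.087868, -0.320136)
  k4: at (x, y) = (0.012936, 0.198409), (dx/dtau, dy/dtau) = (0.133787, -0.532014); Gamma_xxx = -0.068164, Gamma_xxy = 0.017192, Gamma_xyy = -0.347902, Gamma_yxx = 1.068196, Gamma_yxy = -0.110883, Gamma_yyy = 1.110305; k4 = (0.133787, -0.532014, 0.102137, -0.349163)
  Y <- Y + (h/6)(k1 + 2k2 + 2k3 + k4): x = 0.0129, y = 0.1984, dx/dtau = 0.1338, dy/dtau = -0.5320
step 2:
  k1: at (x, y) = (0.012917, 0.198447), (dx/dtau, dy/dtau) = (0.133790, -0.531990); Gamma_xxx = -0.068124, Gamma_xxy = 0.017194, Gamma_xyy = -0.347845, Gamma_yxx = 1.068088, Gamma_yxy = -0.110913, Gamma_yyy = 1.110251; k1 = (0.133790, -0.531990, 0.102112, -0.349123)
  k2: at (x, y) = (0.019606, 0.171847), (dx/dtau, dy/dtau) = (0.138895, -0.549446); Gamma_xxx = -0.091925, Gamma_xxy = 0.015707, Gamma_xyy = -0.379605, Gamma_yxx = 1.141828, Gamma_yxy = -0.094727, Gamma_yyy = 1.146807; k2 = (0.138895, -0.549446, 0.118770, -0.382697)
  k3: at (x, y) = (0.019862, 0.170975), (dx/dtau, dy/dtau) = (0.139728, -0.551125); Gamma_xxx = -0.092785, Gamma_xxy = 0.015642, Gamma_xyy = -0.380716, Gamma_yxx = 1.144400, Gamma_yxy = -0.094124, Gamma_yyy = 1.148067; k3 = (0.139728, -0.551125, 0.119859, -0.385552)
  k4: at (x, y) = (0.026890, 0.143334), (dx/dtau, dy/dtau) = (0.145776, -0.570545); Gamma_xxx = -0.120802, Gamma_xxy = 0.013216, Gamma_xyy = -0.415209, Gamma_yxx = 1.229392, Gamma_yxy = -0.074481, Gamma_yyy = 1.189255; k4 = (0.145776, -0.570545, 0.139925, -0.425643)
  Y <- Y + (h/6)(k1 + 2k2 + 2k3 + k4): x = 0.0269, y = 0.1434, dx/dtau = 0.1458, dy/dtau = -0.5705
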